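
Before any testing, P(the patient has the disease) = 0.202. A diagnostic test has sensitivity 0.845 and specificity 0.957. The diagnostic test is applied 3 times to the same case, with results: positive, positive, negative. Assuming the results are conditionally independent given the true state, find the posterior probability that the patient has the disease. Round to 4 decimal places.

With H the event that the patient has the disease, the joint likelihood of the observed sequence is P(data|H) = 0.845·0.845·0.155 = 0.11067 and P(data|¬H) = 0.043·0.043·0.957 = 0.0017695.
Bayes: P(H|data) = 0.202·0.11067 / (0.202·0.11067 + 0.798·0.0017695) = 0.022356/0.023768 = 0.9406.

Posterior P(H) ≈ 0.9406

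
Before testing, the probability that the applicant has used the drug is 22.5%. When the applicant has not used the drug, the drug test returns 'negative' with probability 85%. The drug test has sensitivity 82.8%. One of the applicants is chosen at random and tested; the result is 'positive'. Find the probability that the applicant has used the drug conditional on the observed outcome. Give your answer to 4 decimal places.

P(H | E) ≈ 0.6158

Let H be the event that the applicant has used the drug. P(H) = 0.225, so P(¬H) = 0.775. With E the 'positive' result, P(E|H) = 0.828 and P(E|¬H) = 0.15.
P(E) = 0.828·0.225 + 0.15·0.775 = 0.18630 + 0.11625 = 0.30255.
By Bayes' theorem, P(H|E) = 0.18630 / 0.30255 = 0.6158.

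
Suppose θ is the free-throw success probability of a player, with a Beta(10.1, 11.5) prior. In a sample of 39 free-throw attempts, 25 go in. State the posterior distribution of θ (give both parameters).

The binomial likelihood is conjugate to the Beta prior: with 25 successes and 14 failures, the posterior is Beta(10.1+25, 11.5+14) = Beta(35.1, 25.5).

Posterior: Beta(35.1, 25.5)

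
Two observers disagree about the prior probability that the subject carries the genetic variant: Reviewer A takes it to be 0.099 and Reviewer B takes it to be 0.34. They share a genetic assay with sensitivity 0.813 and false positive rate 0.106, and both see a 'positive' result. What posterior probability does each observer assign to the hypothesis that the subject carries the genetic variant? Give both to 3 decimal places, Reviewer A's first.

The likelihood ratio for a 'positive' result is 0.813/0.106 = 7.6698.
Reviewer A: prior odds 0.099/0.901 = 0.10988; posterior odds 0.84274; posterior probability 0.457.
Reviewer B: prior odds 0.34/0.66 = 0.51515; posterior odds 3.9511; posterior probability 0.798.

Reviewer A: 0.457; Reviewer B: 0.798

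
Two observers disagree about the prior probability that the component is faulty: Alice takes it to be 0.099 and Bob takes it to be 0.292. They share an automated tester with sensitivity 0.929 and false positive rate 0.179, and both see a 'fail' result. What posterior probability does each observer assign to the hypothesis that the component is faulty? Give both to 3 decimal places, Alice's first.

Alice: 0.363; Bob: 0.682

The likelihood ratio for a 'fail' result is 0.929/0.179 = 5.1899.
Alice: prior odds 0.099/0.901 = 0.10988; posterior odds 0.57026; posterior probability 0.363.
Bob: prior odds 0.292/0.708 = 0.41243; posterior odds 2.1405; posterior probability 0.682.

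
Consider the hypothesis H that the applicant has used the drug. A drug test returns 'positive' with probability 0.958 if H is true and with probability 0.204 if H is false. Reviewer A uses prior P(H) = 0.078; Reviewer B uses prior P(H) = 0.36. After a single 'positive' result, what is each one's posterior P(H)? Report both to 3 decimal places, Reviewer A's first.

Reviewer A: 0.284; Reviewer B: 0.725

The likelihood ratio for a 'positive' result is 0.958/0.204 = 4.6961.
Reviewer A: prior odds 0.078/0.922 = 0.084599; posterior odds 0.39728; posterior probability 0.284.
Reviewer B: prior odds 0.36/0.64 = 0.56250; posterior odds 2.6415; posterior probability 0.725.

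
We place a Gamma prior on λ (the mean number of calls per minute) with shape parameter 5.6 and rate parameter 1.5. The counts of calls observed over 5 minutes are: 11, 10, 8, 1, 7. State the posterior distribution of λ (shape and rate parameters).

Posterior: Gamma(shape=42.6, rate=6.5)

Total count ∑xᵢ = 37 over n = 5 minutes.
Gamma is conjugate to the Poisson likelihood: posterior is Gamma(shape = 5.6+37 = 42.6, rate = 1.5+5 = 6.5).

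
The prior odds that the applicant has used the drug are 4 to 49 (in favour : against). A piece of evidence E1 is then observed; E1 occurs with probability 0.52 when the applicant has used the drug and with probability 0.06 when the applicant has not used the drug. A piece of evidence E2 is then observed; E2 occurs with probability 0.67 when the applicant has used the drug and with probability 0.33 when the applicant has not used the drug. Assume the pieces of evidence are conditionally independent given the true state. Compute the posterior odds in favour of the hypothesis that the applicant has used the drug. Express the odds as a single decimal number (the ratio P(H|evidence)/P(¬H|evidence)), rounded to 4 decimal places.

Posterior odds ≈ 1.4364

Prior odds = 4/49 = 0.081633. In log-odds, ln(0.081633) = -2.5055.
Add log likelihood ratios: ln(8.6667) + ln(2.0303) = 2.8677.
Posterior log-odds = 0.36214, so posterior odds = exp(0.36214) = 1.4364.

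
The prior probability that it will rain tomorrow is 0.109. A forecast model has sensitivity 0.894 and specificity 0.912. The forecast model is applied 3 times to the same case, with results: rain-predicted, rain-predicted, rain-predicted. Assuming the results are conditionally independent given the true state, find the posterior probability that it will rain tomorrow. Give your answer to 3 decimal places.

Posterior P(H) ≈ 0.992

With H the event that it will rain tomorrow, the joint likelihood of the observed sequence is P(data|H) = 0.894·0.894·0.894 = 0.71452 and P(data|¬H) = 0.088·0.088·0.088 = 0.00068147.
Bayes: P(H|data) = 0.109·0.71452 / (0.109·0.71452 + 0.891·0.00068147) = 0.077882/0.078490 = 0.9923.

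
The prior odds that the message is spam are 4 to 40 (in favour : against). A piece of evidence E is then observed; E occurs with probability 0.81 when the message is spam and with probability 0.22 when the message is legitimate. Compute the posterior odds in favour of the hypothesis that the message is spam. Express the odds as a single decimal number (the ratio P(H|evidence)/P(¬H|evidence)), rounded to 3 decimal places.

Prior odds = 4/40 = 0.10000.
Likelihood ratio for E = 0.81/0.22 = 3.6818.
Posterior odds = prior odds × LR = 0.36818.

Posterior odds ≈ 0.368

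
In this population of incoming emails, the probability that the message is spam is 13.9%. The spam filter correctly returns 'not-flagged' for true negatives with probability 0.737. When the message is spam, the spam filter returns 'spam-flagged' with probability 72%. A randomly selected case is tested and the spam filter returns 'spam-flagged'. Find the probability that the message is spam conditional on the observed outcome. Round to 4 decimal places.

P(H | E) ≈ 0.3065

Let H be the event that the message is spam. P(H) = 0.139, so P(¬H) = 0.861. With E the 'spam-flagged' result, P(E|H) = 0.72 and P(E|¬H) = 0.263.
P(E) = 0.72·0.139 + 0.263·0.861 = 0.10008 + 0.22644 = 0.32652.
By Bayes' theorem, P(H|E) = 0.10008 / 0.32652 = 0.3065.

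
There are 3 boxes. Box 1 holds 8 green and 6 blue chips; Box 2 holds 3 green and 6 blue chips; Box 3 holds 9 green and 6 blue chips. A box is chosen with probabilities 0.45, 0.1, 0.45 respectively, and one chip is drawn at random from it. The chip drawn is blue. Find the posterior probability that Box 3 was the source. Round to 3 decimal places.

P(blue|Box 1) = 0.4286; P(blue|Box 2) = 0.6667; P(blue|Box 3) = 0.4.
Prior × likelihood for each source: 0.45·0.4286=0.1929, 0.1·0.6667=0.06667, 0.45·0.4=0.1800. Summing gives P(blue) = 0.43952.
P(Box 3 | blue) = 0.1800 / 0.43952 = 0.410.

Posterior probability ≈ 0.410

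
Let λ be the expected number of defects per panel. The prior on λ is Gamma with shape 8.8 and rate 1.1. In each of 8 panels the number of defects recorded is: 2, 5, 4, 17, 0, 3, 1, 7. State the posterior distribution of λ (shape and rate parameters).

The Poisson likelihood adds the total count to the shape and the number of exposure periods to the rate. Here ∑xᵢ = 39 and n = 8, so shape 8.8→47.8 and rate 1.1→9.1.

Posterior: Gamma(shape=47.8, rate=9.1)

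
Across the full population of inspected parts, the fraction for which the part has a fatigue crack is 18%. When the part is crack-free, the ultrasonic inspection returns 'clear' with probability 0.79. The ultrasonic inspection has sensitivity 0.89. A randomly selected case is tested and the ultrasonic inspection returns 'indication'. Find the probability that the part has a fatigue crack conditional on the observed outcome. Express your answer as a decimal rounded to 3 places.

P(H | E) ≈ 0.482

Let H be the event that the part has a fatigue crack. P(H) = 0.18, so P(¬H) = 0.82. With E the 'indication' result, P(E|H) = 0.89 and P(E|¬H) = 0.21.
P(E) = 0.89·0.18 + 0.21·0.82 = 0.16020 + 0.17220 = 0.33240.
By Bayes' theorem, P(H|E) = 0.16020 / 0.33240 = 0.482.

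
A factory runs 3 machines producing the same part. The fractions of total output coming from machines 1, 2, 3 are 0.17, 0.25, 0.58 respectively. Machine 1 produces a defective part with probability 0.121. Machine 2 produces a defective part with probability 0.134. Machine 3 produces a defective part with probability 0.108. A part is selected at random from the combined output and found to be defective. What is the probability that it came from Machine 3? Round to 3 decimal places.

Posterior probability ≈ 0.537

Tabulate prior·likelihood by source: [1] prior 0.17, lik 0.121, product 0.02057; [2] prior 0.25, lik 0.134, product 0.03350; [3] prior 0.58, lik 0.108, product 0.06264.
Normalizing constant = 0.11671; the posterior for Machine 3 is its product over the sum, 0.06264/0.11671 = 0.537.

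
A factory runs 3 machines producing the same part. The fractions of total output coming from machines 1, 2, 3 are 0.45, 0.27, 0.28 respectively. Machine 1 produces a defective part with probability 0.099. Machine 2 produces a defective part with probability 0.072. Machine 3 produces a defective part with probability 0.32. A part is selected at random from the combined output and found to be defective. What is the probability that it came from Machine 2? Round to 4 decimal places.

Posterior probability ≈ 0.1266

P(defective|M1) = 0.099; P(defective|M2) = 0.072; P(defective|M3) = 0.32.
Prior × likelihood for each source: 0.45·0.099=0.04455, 0.27·0.072=0.01944, 0.28·0.32=0.08960. Summing gives P(defective) = 0.15359.
P(Machine 2 | defective) = 0.01944 / 0.15359 = 0.1266.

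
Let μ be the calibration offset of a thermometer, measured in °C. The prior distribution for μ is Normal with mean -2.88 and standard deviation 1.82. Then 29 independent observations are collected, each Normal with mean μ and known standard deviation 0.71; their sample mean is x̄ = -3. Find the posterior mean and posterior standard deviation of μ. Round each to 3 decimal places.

Prior precision 1/τ₀² = 1/1.82² = 0.301896; data precision n/σ² = 29/0.71² = 57.5283.
Posterior precision = 0.301896 + 57.5283 = 57.8302, giving posterior SD = 1/√57.8302 = 0.131.
Posterior mean = (0.301896·-2.88 + 57.5283·-3) / 57.8302 = -2.999.

Posterior mean ≈ -2.999; posterior SD ≈ 0.131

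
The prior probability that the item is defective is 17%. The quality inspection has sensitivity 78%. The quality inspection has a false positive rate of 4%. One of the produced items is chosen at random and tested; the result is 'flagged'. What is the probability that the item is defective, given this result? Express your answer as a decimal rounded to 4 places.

Let H be the event that the item is defective. P(H) = 0.17, so P(¬H) = 0.83. With E the 'flagged' result, P(E|H) = 0.78 and P(E|¬H) = 0.04.
P(E) = 0.78·0.17 + 0.04·0.83 = 0.13260 + 0.033200 = 0.16580.
By Bayes' theorem, P(H|E) = 0.13260 / 0.16580 = 0.7998.

P(H | E) ≈ 0.7998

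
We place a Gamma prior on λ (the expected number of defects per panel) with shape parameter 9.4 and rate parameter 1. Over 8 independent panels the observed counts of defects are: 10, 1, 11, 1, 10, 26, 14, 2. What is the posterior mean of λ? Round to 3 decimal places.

Total count ∑xᵢ = 75 over n = 8 panels.
Gamma is conjugate to the Poisson likelihood: posterior is Gamma(shape = 9.4+75 = 84.4, rate = 1+8 = 9).
E[λ | data] = 84.4/9 = 9.378.

Posterior mean ≈ 9.378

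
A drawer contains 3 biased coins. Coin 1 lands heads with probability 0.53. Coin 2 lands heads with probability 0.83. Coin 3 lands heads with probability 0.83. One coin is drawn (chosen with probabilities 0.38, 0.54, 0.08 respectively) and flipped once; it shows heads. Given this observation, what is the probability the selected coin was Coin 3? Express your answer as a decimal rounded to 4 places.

P(heads|C1) = 0.53; P(heads|C2) = 0.83; P(heads|C3) = 0.83.
Prior × likelihood for each source: 0.38·0.53=0.2014, 0.54·0.83=0.4482, 0.08·0.83=0.06640. Summing gives P(heads) = 0.71600.
P(Coin 3 | heads) = 0.06640 / 0.71600 = 0.0927.

Posterior probability ≈ 0.0927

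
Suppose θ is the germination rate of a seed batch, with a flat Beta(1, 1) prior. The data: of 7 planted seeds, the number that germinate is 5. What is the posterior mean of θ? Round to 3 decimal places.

Posterior mean ≈ 0.667

Observing 5 successes and 2 failures updates Beta(1, 1) by adding the success and failure counts to the two shape parameters: α = 1+5 = 6, β = 1+2 = 3.
E[θ | data] = 6/(6+3) = 0.667.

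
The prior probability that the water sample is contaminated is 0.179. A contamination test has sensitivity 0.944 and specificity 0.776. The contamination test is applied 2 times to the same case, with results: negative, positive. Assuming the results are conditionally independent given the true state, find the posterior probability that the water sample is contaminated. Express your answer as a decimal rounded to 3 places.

With H the event that the water sample is contaminated, the joint likelihood of the observed sequence is P(data|H) = 0.056·0.944 = 0.052864 and P(data|¬H) = 0.776·0.224 = 0.17382.
Bayes: P(H|data) = 0.179·0.052864 / (0.179·0.052864 + 0.821·0.17382) = 0.0094627/0.15217 = 0.0622.

Posterior P(H) ≈ 0.062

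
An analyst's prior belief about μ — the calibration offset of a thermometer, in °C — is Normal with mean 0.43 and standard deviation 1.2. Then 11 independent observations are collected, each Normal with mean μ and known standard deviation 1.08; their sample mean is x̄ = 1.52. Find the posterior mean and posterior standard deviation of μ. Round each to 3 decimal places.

Posterior mean ≈ 1.445; posterior SD ≈ 0.314

Prior precision 1/τ₀² = 1/1.2² = 0.694444; data precision n/σ² = 11/1.08² = 9.43073.
Posterior precision = 0.694444 + 9.43073 = 10.1252, giving posterior SD = 1/√10.1252 = 0.314.
Posterior mean = (0.694444·0.43 + 9.43073·1.52) / 10.1252 = 1.445.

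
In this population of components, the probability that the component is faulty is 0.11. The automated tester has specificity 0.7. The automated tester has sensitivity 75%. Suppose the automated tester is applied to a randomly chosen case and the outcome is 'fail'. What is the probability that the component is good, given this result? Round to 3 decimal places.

P(¬H | E) ≈ 0.764

Let H be the event that the component is faulty. P(H) = 0.11, so P(¬H) = 0.89. With E the 'fail' result, P(E|H) = 0.75 and P(E|¬H) = 0.3.
P(E) = 0.75·0.11 + 0.3·0.89 = 0.082500 + 0.26700 = 0.34950.
By Bayes' theorem, P(H|E) = 0.082500 / 0.34950 = 0.236. Hence P(¬H|E) = 1 − 0.236 = 0.764.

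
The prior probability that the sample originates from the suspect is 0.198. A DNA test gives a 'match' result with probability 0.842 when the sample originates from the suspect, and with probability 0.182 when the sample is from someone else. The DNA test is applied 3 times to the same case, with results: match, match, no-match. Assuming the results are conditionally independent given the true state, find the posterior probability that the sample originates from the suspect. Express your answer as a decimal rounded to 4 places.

Posterior P(H) ≈ 0.5051

With H the event that the sample originates from the suspect, the joint likelihood of the observed sequence is P(data|H) = 0.842·0.842·0.158 = 0.11202 and P(data|¬H) = 0.182·0.182·0.818 = 0.027095.
Bayes: P(H|data) = 0.198·0.11202 / (0.198·0.11202 + 0.802·0.027095) = 0.022179/0.043910 = 0.5051.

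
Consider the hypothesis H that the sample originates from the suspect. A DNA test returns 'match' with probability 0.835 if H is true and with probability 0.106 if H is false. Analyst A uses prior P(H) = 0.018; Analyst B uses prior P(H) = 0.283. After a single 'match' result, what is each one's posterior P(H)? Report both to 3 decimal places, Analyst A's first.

P('+'|H) = 0.835, P('+'|¬H) = 0.106.
Analyst A: numerator 0.835·0.018 = 0.015030; evidence = 0.015030+0.106·0.982 = 0.11912; posterior = 0.126.
Analyst B: numerator 0.835·0.283 = 0.23630; evidence = 0.23630+0.106·0.717 = 0.31231; posterior = 0.757.

Analyst A: 0.126; Analyst B: 0.757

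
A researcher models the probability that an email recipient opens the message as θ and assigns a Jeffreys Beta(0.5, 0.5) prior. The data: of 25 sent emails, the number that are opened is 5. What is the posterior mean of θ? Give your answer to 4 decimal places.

Observing 5 successes and 20 failures updates Beta(0.5, 0.5) by adding the success and failure counts to the two shape parameters: α = 0.5+5 = 5.5, β = 0.5+20 = 20.5.
Posterior mean = α/(α+β) = 5.5/26 = 0.2115.

Posterior mean ≈ 0.2115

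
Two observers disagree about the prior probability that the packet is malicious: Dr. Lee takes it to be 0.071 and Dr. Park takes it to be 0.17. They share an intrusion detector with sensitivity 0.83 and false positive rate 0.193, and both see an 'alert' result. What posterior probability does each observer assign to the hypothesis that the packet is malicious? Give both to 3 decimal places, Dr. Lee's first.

Dr. Lee: 0.247; Dr. Park: 0.468

P('+'|H) = 0.83, P('+'|¬H) = 0.193.
Dr. Lee: numerator 0.83·0.071 = 0.058930; evidence = 0.058930+0.193·0.929 = 0.23823; posterior = 0.247.
Dr. Park: numerator 0.83·0.17 = 0.14110; evidence = 0.14110+0.193·0.83 = 0.30129; posterior = 0.468.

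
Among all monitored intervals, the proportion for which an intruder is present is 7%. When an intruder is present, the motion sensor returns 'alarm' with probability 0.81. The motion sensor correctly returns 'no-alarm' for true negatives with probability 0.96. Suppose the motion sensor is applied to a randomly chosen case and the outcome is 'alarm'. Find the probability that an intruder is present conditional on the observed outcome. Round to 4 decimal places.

Write H for 'an intruder is present'. Prior odds H:¬H = 0.07/0.93 = 0.075269. For the 'alarm' outcome, the likelihood ratio is 0.81/0.04 = 20.250.
Posterior odds = 0.075269 × 20.250 = 1.5242, so P(H|E) = 1.5242/(1+1.5242) = 0.6038.

P(H | E) ≈ 0.6038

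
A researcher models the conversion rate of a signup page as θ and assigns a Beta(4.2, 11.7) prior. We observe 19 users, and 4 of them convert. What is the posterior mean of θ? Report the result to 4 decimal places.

Posterior mean ≈ 0.2350

Observing 4 successes and 15 failures updates Beta(4.2, 11.7) by adding the success and failure counts to the two shape parameters: α = 4.2+4 = 8.2, β = 11.7+15 = 26.7.
Posterior mean = α/(α+β) = 8.2/34.9 = 0.2350.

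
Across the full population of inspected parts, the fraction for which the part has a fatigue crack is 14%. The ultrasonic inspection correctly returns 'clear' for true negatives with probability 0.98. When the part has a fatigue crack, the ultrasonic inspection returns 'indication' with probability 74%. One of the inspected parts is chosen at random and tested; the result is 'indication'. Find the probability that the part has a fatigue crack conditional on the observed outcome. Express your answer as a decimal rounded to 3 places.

P(H | E) ≈ 0.858

Let H be the event that the part has a fatigue crack. P(H) = 0.14, so P(¬H) = 0.86. With E the 'indication' result, P(E|H) = 0.74 and P(E|¬H) = 0.02.
P(E) = 0.74·0.14 + 0.02·0.86 = 0.10360 + 0.017200 = 0.12080.
By Bayes' theorem, P(H|E) = 0.10360 / 0.12080 = 0.858.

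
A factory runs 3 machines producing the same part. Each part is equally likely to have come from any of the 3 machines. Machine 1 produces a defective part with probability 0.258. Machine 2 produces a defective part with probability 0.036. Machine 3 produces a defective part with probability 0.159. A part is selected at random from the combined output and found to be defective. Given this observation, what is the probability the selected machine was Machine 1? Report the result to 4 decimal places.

Tabulate prior·likelihood by source: [1] prior 0.333333, lik 0.258, product 0.08600; [2] prior 0.333333, lik 0.036, product 0.01200; [3] prior 0.333333, lik 0.159, product 0.05300.
Normalizing constant = 0.15100; the posterior for Machine 1 is its product over the sum, 0.08600/0.15100 = 0.5695.

Posterior probability ≈ 0.5695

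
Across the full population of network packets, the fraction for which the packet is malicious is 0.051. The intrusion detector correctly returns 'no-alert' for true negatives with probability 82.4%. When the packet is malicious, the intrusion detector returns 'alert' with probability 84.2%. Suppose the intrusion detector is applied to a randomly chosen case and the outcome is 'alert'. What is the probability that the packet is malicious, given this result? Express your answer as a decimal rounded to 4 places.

Let H be the event that the packet is malicious. P(H) = 0.051, so P(¬H) = 0.949. With E the 'alert' result, P(E|H) = 0.842 and P(E|¬H) = 0.176.
P(E) = 0.842·0.051 + 0.176·0.949 = 0.042942 + 0.16702 = 0.20997.
By Bayes' theorem, P(H|E) = 0.042942 / 0.20997 = 0.2045.

P(H | E) ≈ 0.2045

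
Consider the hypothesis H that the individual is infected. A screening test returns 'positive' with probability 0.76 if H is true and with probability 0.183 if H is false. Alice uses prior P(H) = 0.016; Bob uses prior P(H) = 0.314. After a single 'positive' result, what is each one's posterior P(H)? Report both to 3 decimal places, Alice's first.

P('+'|H) = 0.76, P('+'|¬H) = 0.183.
Alice: numerator 0.76·0.016 = 0.012160; evidence = 0.012160+0.183·0.984 = 0.19223; posterior = 0.063.
Bob: numerator 0.76·0.314 = 0.23864; evidence = 0.23864+0.183·0.686 = 0.36418; posterior = 0.655.

Alice: 0.063; Bob: 0.655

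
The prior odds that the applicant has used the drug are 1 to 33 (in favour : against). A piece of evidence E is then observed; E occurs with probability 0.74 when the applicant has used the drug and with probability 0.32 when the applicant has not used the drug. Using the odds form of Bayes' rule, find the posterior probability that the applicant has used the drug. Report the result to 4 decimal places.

Prior odds = 1/33 = 0.030303.
Likelihood ratio for E = 0.74/0.32 = 2.3125.
Posterior odds = prior odds × LR = 0.070076.
Posterior probability = odds/(1+odds) = 0.070076/1.0701 = 0.0655.

Posterior probability ≈ 0.0655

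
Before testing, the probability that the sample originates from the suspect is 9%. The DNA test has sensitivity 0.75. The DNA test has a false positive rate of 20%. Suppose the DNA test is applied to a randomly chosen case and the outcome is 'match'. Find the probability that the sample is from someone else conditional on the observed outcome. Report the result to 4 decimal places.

Let H be the event that the sample originates from the suspect. P(H) = 0.09, so P(¬H) = 0.91. With E the 'match' result, P(E|H) = 0.75 and P(E|¬H) = 0.2.
P(E) = 0.75·0.09 + 0.2·0.91 = 0.067500 + 0.18200 = 0.24950.
By Bayes' theorem, P(H|E) = 0.067500 / 0.24950 = 0.2705. Hence P(¬H|E) = 1 − 0.2705 = 0.7295.

P(¬H | E) ≈ 0.7295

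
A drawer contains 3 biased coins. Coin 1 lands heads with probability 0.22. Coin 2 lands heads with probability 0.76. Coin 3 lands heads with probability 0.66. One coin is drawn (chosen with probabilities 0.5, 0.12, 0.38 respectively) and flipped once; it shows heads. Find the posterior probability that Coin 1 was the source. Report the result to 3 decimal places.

Posterior probability ≈ 0.243

Tabulate prior·likelihood by source: [1] prior 0.5, lik 0.22, product 0.1100; [2] prior 0.12, lik 0.76, product 0.09120; [3] prior 0.38, lik 0.66, product 0.2508.
Normalizing constant = 0.45200; the posterior for Coin 1 is its product over the sum, 0.1100/0.45200 = 0.243.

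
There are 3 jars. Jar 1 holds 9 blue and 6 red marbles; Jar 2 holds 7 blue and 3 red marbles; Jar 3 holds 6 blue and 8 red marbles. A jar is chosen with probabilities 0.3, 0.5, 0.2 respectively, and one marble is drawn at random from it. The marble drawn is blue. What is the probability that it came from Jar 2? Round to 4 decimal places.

Tabulate prior·likelihood by source: [1] prior 0.3, lik 0.6, product 0.1800; [2] prior 0.5, lik 0.7, product 0.3500; [3] prior 0.2, lik 0.4286, product 0.08571.
Normalizing constant = 0.61571; the posterior for Jar 2 is its product over the sum, 0.3500/0.61571 = 0.5684.

Posterior probability ≈ 0.5684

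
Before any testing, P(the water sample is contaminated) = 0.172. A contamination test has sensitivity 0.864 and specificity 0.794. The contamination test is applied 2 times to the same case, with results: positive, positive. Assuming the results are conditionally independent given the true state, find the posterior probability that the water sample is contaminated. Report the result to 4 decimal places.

Posterior P(H) ≈ 0.7851

With H the event that the water sample is contaminated, the joint likelihood of the observed sequence is P(data|H) = 0.864·0.864 = 0.74650 and P(data|¬H) = 0.206·0.206 = 0.042436.
Bayes: P(H|data) = 0.172·0.74650 / (0.172·0.74650 + 0.828·0.042436) = 0.12840/0.16353 = 0.7851.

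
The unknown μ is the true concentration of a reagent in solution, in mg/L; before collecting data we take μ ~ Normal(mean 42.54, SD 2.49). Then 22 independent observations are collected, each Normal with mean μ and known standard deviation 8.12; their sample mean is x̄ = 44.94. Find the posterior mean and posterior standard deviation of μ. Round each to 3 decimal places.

Prior precision 1/τ₀² = 1/2.49² = 0.161288; data precision n/σ² = 22/8.12² = 0.333665.
Posterior precision = 0.161288 + 0.333665 = 0.494953, giving posterior SD = 1/√0.494953 = 1.421.
Posterior mean = (0.161288·42.54 + 0.333665·44.94) / 0.494953 = 44.158.

Posterior mean ≈ 44.158; posterior SD ≈ 1.421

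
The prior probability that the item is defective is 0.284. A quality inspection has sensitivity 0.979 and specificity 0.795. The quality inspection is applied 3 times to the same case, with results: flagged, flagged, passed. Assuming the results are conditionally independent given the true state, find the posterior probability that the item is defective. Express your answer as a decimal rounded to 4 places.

Posterior P(H) ≈ 0.1929

Let H be the event that the item is defective; start with P(H) = 0.284. P('flagged'|H) = 0.979, P('flagged'|¬H) = 0.205.
Update on result 1 ('flagged'): P(H) ← 0.979·0.2840 / (0.979·0.2840 + 0.205·0.7160) = 0.27804/0.42482 = 0.6545.
Update on result 2 ('flagged'): P(H) ← 0.979·0.6545 / (0.979·0.6545 + 0.205·0.3455) = 0.64074/0.71157 = 0.9005.
Update on result 3 ('passed'): P(H) ← 0.021·0.9005 / (0.021·0.9005 + 0.795·0.0995) = 0.018910/0.098045 = 0.1929.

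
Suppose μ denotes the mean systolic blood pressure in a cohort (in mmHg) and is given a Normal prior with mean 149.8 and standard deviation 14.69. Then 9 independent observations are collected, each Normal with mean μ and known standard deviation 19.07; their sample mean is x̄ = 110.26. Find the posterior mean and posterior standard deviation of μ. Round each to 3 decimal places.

Prior precision 1/τ₀² = 1/14.69² = 0.00463400; data precision n/σ² = 9/19.07² = 0.0247481.
Posterior precision = 0.00463400 + 0.0247481 = 0.0293821, giving posterior SD = 1/√0.0293821 = 5.834.
Posterior mean = (0.00463400·149.8 + 0.0247481·110.26) / 0.0293821 = 116.496.

Posterior mean ≈ 116.496; posterior SD ≈ 5.834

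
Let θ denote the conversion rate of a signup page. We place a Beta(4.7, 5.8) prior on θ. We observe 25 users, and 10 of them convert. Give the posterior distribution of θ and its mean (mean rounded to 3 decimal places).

Posterior: Beta(14.7, 20.8); mean ≈ 0.414

The binomial likelihood is conjugate to the Beta prior: with 10 successes and 15 failures, the posterior is Beta(4.7+10, 5.8+15) = Beta(14.7, 20.8).
E[θ | data] = 14.7/(14.7+20.8) = 0.414.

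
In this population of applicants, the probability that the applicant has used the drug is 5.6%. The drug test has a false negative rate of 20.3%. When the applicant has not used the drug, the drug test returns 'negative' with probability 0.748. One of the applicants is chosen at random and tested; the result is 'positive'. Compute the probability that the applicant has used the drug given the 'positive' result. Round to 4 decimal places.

Write H for 'the applicant has used the drug'. Prior odds H:¬H = 0.056/0.944 = 0.059322. For the 'positive' outcome, the likelihood ratio is 0.797/0.252 = 3.1627.
Posterior odds = 0.059322 × 3.1627 = 0.18762, so P(H|E) = 0.18762/(1+0.18762) = 0.1580.

P(H | E) ≈ 0.1580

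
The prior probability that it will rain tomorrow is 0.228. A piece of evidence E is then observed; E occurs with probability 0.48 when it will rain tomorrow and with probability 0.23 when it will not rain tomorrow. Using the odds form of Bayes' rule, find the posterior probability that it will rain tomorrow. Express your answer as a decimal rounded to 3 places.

Prior odds = 0.228/(1−0.228) = 0.29534.
Likelihood ratio for E = 0.48/0.23 = 2.0870.
Posterior odds = prior odds × LR = 0.61636.
Posterior probability = odds/(1+odds) = 0.61636/1.6164 = 0.381.

Posterior probability ≈ 0.381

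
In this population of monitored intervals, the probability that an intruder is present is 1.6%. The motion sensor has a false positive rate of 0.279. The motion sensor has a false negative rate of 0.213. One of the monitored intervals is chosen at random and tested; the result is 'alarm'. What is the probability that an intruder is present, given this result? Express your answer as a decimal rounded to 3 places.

P(H | E) ≈ 0.044

Let H be the event that an intruder is present. P(H) = 0.016, so P(¬H) = 0.984. With E the 'alarm' result, P(E|H) = 0.787 and P(E|¬H) = 0.279.
P(E) = 0.787·0.016 + 0.279·0.984 = 0.012592 + 0.27454 = 0.28713.
By Bayes' theorem, P(H|E) = 0.012592 / 0.28713 = 0.044.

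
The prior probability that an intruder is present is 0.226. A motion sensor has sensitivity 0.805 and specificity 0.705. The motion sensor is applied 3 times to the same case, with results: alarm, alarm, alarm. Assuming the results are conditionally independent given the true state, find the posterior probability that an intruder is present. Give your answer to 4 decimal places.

Posterior P(H) ≈ 0.8558

With H the event that an intruder is present, the joint likelihood of the observed sequence is P(data|H) = 0.805·0.805·0.805 = 0.52166 and P(data|¬H) = 0.295·0.295·0.295 = 0.025672.
Bayes: P(H|data) = 0.226·0.52166 / (0.226·0.52166 + 0.774·0.025672) = 0.11790/0.13777 = 0.8558.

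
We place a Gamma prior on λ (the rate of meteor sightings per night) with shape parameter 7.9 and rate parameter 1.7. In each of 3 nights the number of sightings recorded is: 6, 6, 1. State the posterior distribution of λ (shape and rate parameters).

The Poisson likelihood adds the total count to the shape and the number of exposure periods to the rate. Here ∑xᵢ = 13 and n = 3, so shape 7.9→20.9 and rate 1.7→4.7.

Posterior: Gamma(shape=20.9, rate=4.7)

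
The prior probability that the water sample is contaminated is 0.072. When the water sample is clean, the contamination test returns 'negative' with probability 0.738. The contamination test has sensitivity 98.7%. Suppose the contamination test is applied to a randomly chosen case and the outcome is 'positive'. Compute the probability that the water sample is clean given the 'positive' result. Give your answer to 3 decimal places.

P(¬H | E) ≈ 0.774

Let H be the event that the water sample is contaminated. P(H) = 0.072, so P(¬H) = 0.928. With E the 'positive' result, P(E|H) = 0.987 and P(E|¬H) = 0.262.
P(E) = 0.987·0.072 + 0.262·0.928 = 0.071064 + 0.24314 = 0.31420.
By Bayes' theorem, P(H|E) = 0.071064 / 0.31420 = 0.226. Hence P(¬H|E) = 1 − 0.226 = 0.774.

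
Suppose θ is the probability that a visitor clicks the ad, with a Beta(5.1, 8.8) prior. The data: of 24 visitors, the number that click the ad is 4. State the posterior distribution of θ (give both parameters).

The binomial likelihood is conjugate to the Beta prior: with 4 successes and 20 failures, the posterior is Beta(5.1+4, 8.8+20) = Beta(9.1, 28.8).

Posterior: Beta(9.1, 28.8)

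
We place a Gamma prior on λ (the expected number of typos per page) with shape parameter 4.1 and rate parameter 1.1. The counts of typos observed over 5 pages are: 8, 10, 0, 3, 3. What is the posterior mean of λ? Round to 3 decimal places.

Posterior mean ≈ 4.607

The Poisson likelihood adds the total count to the shape and the number of exposure periods to the rate. Here ∑xᵢ = 24 and n = 5, so shape 4.1→28.1 and rate 1.1→6.1.
E[λ | data] = 28.1/6.1 = 4.607.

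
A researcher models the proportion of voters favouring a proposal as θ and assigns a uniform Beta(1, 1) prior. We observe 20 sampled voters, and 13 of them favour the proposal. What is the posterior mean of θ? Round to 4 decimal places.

Posterior mean ≈ 0.6364

The binomial likelihood is conjugate to the Beta prior: with 13 successes and 7 failures, the posterior is Beta(1+13, 1+7) = Beta(14, 8).
E[θ | data] = 14/(14+8) = 0.6364.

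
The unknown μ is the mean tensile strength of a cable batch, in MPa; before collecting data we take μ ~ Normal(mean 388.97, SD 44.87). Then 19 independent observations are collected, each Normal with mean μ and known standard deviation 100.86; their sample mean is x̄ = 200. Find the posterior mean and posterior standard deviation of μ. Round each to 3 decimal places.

Posterior mean ≈ 239.697; posterior SD ≈ 20.565

Prior precision 1/τ₀² = 1/44.87² = 0.00049669; data precision n/σ² = 19/100.86² = 0.00186774.
Posterior precision = 0.00049669 + 0.00186774 = 0.00236443, giving posterior SD = 1/√0.00236443 = 20.565.
Posterior mean = (0.00049669·388.97 + 0.00186774·200) / 0.00236443 = 239.697.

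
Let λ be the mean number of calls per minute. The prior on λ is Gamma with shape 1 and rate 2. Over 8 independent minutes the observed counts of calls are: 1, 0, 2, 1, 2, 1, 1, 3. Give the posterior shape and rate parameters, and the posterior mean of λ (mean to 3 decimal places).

Posterior: Gamma(shape=12, rate=10); mean ≈ 1.200

The Poisson likelihood adds the total count to the shape and the number of exposure periods to the rate. Here ∑xᵢ = 11 and n = 8, so shape 1→12 and rate 2→10.
E[λ | data] = 12/10 = 1.200.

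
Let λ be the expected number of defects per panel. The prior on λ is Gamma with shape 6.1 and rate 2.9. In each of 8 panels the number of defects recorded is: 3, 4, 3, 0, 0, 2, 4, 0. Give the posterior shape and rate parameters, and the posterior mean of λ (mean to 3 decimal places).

Posterior: Gamma(shape=22.1, rate=10.9); mean ≈ 2.028

Total count ∑xᵢ = 16 over n = 8 panels.
Gamma is conjugate to the Poisson likelihood: posterior is Gamma(shape = 6.1+16 = 22.1, rate = 2.9+8 = 10.9).
E[λ | data] = 22.1/10.9 = 2.028.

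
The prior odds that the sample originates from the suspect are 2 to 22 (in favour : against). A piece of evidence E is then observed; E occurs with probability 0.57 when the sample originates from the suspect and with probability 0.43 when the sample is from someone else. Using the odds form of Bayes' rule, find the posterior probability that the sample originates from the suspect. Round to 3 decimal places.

Posterior probability ≈ 0.108

Prior odds = 2/22 = 0.090909.
Likelihood ratio for E = 0.57/0.43 = 1.3256.
Posterior odds = prior odds × LR = 0.12051.
Posterior probability = odds/(1+odds) = 0.12051/1.1205 = 0.108.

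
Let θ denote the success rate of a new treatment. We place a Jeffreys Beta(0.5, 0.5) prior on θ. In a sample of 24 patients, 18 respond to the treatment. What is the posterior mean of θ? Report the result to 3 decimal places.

Posterior mean ≈ 0.740

The binomial likelihood is conjugate to the Beta prior: with 18 successes and 6 failures, the posterior is Beta(0.5+18, 0.5+6) = Beta(18.5, 6.5).
E[θ | data] = 18.5/(18.5+6.5) = 0.740.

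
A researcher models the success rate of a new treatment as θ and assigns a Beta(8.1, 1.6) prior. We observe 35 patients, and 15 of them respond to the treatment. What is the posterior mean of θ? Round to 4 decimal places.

The binomial likelihood is conjugate to the Beta prior: with 15 successes and 20 failures, the posterior is Beta(8.1+15, 1.6+20) = Beta(23.1, 21.6).
Posterior mean = α/(α+β) = 23.1/44.7 = 0.5168.

Posterior mean ≈ 0.5168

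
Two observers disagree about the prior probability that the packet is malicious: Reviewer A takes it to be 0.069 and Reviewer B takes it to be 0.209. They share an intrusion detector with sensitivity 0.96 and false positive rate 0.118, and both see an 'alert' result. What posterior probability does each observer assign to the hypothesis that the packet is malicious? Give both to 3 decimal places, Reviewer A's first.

The likelihood ratio for an 'alert' result is 0.96/0.118 = 8.1356.
Reviewer A: prior odds 0.069/0.931 = 0.074114; posterior odds 0.60296; posterior probability 0.376.
Reviewer B: prior odds 0.209/0.791 = 0.26422; posterior odds 2.1496; posterior probability 0.683.

Reviewer A: 0.376; Reviewer B: 0.683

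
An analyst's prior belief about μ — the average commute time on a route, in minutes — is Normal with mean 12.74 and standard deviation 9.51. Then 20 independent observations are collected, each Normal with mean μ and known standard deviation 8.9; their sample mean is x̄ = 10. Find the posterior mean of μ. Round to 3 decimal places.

With known σ, the Normal prior is conjugate. Weight on the data is w = (n/σ²)/(n/σ² + 1/τ₀²) = 0.252493/(0.252493+0.0110570) = 0.95805.
Posterior mean = w·x̄ + (1−w)·μ₀ = 0.95805·10 + 0.041954·12.74 = 10.115.

Posterior mean ≈ 10.115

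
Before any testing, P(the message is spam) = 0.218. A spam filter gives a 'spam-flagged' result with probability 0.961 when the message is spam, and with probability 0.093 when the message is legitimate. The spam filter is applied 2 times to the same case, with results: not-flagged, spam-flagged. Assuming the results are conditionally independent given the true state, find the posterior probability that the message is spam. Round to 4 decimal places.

Posterior P(H) ≈ 0.1102

Let H be the event that the message is spam; start with P(H) = 0.218. P('spam-flagged'|H) = 0.961, P('spam-flagged'|¬H) = 0.093.
Update on result 1 ('not-flagged'): P(H) ← 0.039·0.2180 / (0.039·0.2180 + 0.907·0.7820) = 0.0085020/0.71778 = 0.0118.
Update on result 2 ('spam-flagged'): P(H) ← 0.961·0.0118 / (0.961·0.0118 + 0.093·0.9882) = 0.011383/0.10328 = 0.1102.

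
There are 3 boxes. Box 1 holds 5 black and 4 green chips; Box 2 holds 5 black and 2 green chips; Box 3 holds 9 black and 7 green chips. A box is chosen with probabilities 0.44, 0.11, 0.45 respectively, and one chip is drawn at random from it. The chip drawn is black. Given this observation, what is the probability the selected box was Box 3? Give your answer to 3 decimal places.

P(black|Box 1) = 0.5556; P(black|Box 2) = 0.7143; P(black|Box 3) = 0.5625.
Prior × likelihood for each source: 0.44·0.5556=0.2444, 0.11·0.7143=0.07857, 0.45·0.5625=0.2531. Summing gives P(black) = 0.57614.
P(Box 3 | black) = 0.2531 / 0.57614 = 0.439.

Posterior probability ≈ 0.439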